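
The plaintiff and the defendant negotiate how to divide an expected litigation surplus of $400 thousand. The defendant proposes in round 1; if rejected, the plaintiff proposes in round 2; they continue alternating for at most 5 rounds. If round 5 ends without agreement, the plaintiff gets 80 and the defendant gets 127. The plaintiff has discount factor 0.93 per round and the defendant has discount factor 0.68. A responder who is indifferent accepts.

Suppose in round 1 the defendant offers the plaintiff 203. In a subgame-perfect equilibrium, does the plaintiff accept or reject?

Work out the plaintiff's continuation value if the offer is rejected.
Round 5 (the defendant proposes): the plaintiff gets 80 if talks fail, so the defendant offers 80 and keeps 320.
Round 4 (the plaintiff proposes): the defendant can get 320 next round, worth 0.68 × 320 = 217.6 now, so the plaintiff offers 217.6, keeping 182.4.
Round 3 (the defendant proposes): the plaintiff can get 182.4 next round, worth 0.93 × 182.4 = 169.632 now. The defendant offers 169.632 and keeps 400 − 169.632 = 230.368.
Round 2 (the plaintiff proposes): the defendant can get 230.368 next round, worth 0.68 × 230.368 = 156.65024 now. The plaintiff offers 156.65024 and keeps 400 − 156.65024 = 243.34976.
So by rejecting in round 1, the plaintiff gets 243.34976 next round, worth 0.93 × 243.34976 = 226.3152768 now.
Offer 203 < 226.3152768, so the plaintiff rejects.

Reject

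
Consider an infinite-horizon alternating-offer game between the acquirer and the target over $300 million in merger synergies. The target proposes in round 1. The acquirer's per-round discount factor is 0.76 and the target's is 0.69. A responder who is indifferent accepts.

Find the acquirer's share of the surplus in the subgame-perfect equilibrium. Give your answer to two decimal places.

148.61

When the target proposes, the acquirer accepts any offer worth at least 0.76 times what the acquirer would get by proposing next round; and vice versa.
This gives x = 300 − 0.76y and y = 300 − 0.69x, where x and y are each side's share when it proposes.
Hence (1 − 0.76·0.69)x = 300(1 − 0.76), i.e. 0.4756·x = 72.
x ≈ 151.3877; the acquirer's share is 300 − x ≈ 148.6123.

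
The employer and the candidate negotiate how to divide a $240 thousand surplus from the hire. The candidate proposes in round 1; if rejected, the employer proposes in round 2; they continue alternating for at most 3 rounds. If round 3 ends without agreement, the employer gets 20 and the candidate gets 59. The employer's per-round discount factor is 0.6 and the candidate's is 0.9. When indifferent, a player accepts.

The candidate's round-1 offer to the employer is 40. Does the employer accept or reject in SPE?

Accept

Work out the employer's continuation value if the offer is rejected.
Round 3 (the candidate proposes): the employer gets 20 if talks fail, so the candidate offers 20 and keeps 220.
Round 2 (the employer proposes): the candidate can get 220 next round, worth 0.9 × 220 = 198 now, so the employer offers 198, keeping 42.
So by rejecting in round 1, the employer gets 42 next round, worth 0.6 × 42 = 25.2 now.
Offer 40 ≥ 25.2, so the employer accepts.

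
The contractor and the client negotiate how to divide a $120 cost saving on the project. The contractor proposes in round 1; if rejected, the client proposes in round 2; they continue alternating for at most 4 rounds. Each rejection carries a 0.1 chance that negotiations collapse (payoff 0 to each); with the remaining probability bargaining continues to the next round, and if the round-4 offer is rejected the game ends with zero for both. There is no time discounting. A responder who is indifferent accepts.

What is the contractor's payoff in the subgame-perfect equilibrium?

By backward induction:
Round 4 (the client proposes): rejection yields 0 for the contractor; the client offers 0 and keeps 120.
Round 3 (the contractor proposes): rejecting gives the client an expected 0.9 × 120 = 108, so the contractor offers 108, keeping 12.
Round 2 (the client proposes): rejecting gives the contractor an expected 0.9 × 12 = 10.8. The client offers 10.8 and keeps 120 − 10.8 = 109.2.
Round 1 (the contractor proposes): rejecting gives the client an expected 0.9 × 109.2 = 98.28; the contractor offers that and keeps 21.72.

21.72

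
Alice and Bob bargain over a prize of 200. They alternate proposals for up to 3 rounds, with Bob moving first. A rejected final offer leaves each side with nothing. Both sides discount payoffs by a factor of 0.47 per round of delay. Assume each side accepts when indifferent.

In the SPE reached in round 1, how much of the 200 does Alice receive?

49.82

Round 3 (Bob proposes): Alice will accept anything ≥ 0, so Bob offers 0 and keeps 200.
Round 2 (Alice proposes): Bob can get 200 next round, worth 0.47 × 200 = 94 now; Alice offers that and keeps 106.
Round 1 (Bob proposes): Alice can get 106 next round, worth 0.47 × 106 = 49.82 now. Bob offers 49.82 and keeps 200 − 49.82 = 150.18.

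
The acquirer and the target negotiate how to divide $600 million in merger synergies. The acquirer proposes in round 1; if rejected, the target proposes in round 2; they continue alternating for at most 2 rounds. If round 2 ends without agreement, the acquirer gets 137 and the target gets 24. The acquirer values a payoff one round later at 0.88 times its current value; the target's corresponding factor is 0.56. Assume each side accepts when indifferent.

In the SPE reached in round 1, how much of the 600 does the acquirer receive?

340.72

Round 2 (the target proposes): the acquirer gets 137 if talks fail, so the target offers 137 and keeps 463.
Round 1 (the acquirer proposes): the target can get 463 next round, worth 0.56 × 463 = 259.28 now. The acquirer offers 259.28 and keeps 600 − 259.28 = 340.72.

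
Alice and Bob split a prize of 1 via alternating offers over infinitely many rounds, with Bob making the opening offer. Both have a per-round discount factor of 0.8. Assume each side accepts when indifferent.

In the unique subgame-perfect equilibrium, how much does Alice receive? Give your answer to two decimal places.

0.44

Let x be Bob's share when Bob proposes and y be Alice's share when Alice proposes.
Alice accepts iff offered ≥ 0.8·y, so x = 1 − 0.8y. Symmetrically y = 1 − 0.8x.
Substituting: x = 1 − 0.8(1 − 0.8x), giving x(1 − 0.8·0.8) = 1(1 − 0.8).
So x = 1 × 0.2 / 0.36 ≈ 0.5556, and Alice receives 1 − x ≈ 0.4444.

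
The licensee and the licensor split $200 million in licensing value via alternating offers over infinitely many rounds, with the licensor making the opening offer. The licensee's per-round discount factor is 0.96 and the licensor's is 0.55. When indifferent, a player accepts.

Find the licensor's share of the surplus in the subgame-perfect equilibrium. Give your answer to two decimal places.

16.95

When the licensor proposes, the licensee accepts any offer worth at least 0.96 times what the licensee would get by proposing next round; and vice versa.
This gives x = 200 − 0.96y and y = 200 − 0.55x, where x and y are each side's share when it proposes.
Hence (1 − 0.96·0.55)x = 200(1 − 0.96), i.e. 0.472·x = 8.
x ≈ 16.9492; the licensee's share is 200 − x ≈ 183.0508.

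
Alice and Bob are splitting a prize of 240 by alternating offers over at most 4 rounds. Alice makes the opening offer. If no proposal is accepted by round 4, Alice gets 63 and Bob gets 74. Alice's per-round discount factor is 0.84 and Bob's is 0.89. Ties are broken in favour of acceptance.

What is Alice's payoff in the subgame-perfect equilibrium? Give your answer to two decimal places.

88.05

Work backward from the last round.
Round 4 (Bob proposes): Alice gets 63 if talks fail, so Bob offers 63 and keeps 177.
Round 3 (Alice proposes): Bob can get 177 next round, worth 0.89 × 177 = 157.53 now. Alice offers 157.53 and keeps 240 − 157.53 = 82.47.
Round 2 (Bob proposes): Alice can get 82.47 next round, worth 0.84 × 82.47 = 69.2748 now, so Bob offers 69.2748, keeping 170.7252.
Round 1 (Alice proposes): Bob can get 170.7252 next round, worth 0.89 × 170.7252 = 151.945428 now; Alice offers that and keeps 88.054572.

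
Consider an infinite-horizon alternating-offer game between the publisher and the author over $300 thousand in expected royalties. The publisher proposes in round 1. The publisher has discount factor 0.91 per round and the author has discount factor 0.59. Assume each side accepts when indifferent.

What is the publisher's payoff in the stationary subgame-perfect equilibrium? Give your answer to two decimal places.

When the publisher proposes, the author accepts any offer worth at least 0.59 times what the author would get by proposing next round; and vice versa.
This gives x = 300 − 0.59y and y = 300 − 0.91x, where x and y are each side's share when it proposes.
Hence (1 − 0.59·0.91)x = 300(1 − 0.59), i.e. 0.4631·x = 123.
x ≈ 265.6014; the author's share is 300 − x ≈ 34.3986.

265.60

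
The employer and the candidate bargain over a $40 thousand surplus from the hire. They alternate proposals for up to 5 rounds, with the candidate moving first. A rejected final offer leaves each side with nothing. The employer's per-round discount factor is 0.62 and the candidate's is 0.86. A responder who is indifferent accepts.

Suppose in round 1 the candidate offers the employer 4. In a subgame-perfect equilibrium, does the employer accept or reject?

Reject

Round 5 (the candidate proposes): rejection yields 0 for the employer; the candidate offers 0 and keeps 40.
Round 4 (the employer proposes): the candidate can get 40 next round, worth 0.86 × 40 = 34.4 now, so the employer offers 34.4, keeping 5.6.
Round 3 (the candidate proposes): the employer can get 5.6 next round, worth 0.62 × 5.6 = 3.472 now; the candidate offers that and keeps 36.528.
Round 2 (the employer proposes): the candidate can get 36.528 next round, worth 0.86 × 36.528 = 31.41408 now. The employer offers 31.41408 and keeps 40 − 31.41408 = 8.58592.
So by rejecting in round 1, the employer gets 8.58592 next round, worth 0.62 × 8.58592 = 5.3232704 now.
Offer 4 < 5.3232704, so the employer rejects.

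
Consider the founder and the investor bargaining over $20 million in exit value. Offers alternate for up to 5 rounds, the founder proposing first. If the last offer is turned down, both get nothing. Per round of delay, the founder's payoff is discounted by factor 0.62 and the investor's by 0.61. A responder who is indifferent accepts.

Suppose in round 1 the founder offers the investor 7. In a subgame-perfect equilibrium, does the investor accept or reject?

Accept

Round 5 (the founder proposes): the investor will accept anything ≥ 0, so the founder offers 0 and keeps 20.
Round 4 (the investor proposes): the founder can get 20 next round, worth 0.62 × 20 = 12.4 now, so the investor offers 12.4, keeping 7.6.
Round 3 (the founder proposes): the investor can get 7.6 next round, worth 0.61 × 7.6 = 4.636 now. The founder offers 4.636 and keeps 20 − 4.636 = 15.364.
Round 2 (the investor proposes): the founder can get 15.364 next round, worth 0.62 × 15.364 = 9.52568 now; the investor offers that and keeps 10.47432.
So by rejecting in round 1, the investor gets 10.47432 next round, worth 0.61 × 10.47432 = 6.3893352 now.
Offer 7 ≥ 6.3893352, so the investor accepts.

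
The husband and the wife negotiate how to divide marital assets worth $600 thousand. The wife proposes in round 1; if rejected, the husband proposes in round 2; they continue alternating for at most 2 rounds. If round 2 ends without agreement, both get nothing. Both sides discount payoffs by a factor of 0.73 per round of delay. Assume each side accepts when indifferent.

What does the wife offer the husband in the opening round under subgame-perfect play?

Round 2 (the husband proposes): the wife will accept anything ≥ 0, so the husband offers 0 and keeps 600.
Round 1 (the wife proposes): the husband can get 600 next round, worth 0.73 × 600 = 438 now. The wife offers 438 and keeps 600 − 438 = 162.

438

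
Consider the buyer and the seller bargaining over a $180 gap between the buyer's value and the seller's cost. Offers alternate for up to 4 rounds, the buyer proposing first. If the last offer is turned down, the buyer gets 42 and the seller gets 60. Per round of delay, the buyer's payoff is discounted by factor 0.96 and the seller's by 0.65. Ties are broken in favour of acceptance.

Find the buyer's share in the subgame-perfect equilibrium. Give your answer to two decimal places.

119.35

By backward induction:
Round 4 (the seller proposes): the buyer gets 42 if talks fail, so the seller offers 42 and keeps 138.
Round 3 (the buyer proposes): the seller can get 138 next round, worth 0.65 × 138 = 89.7 now. The buyer offers 89.7 and keeps 180 − 89.7 = 90.3.
Round 2 (the seller proposes): the buyer can get 90.3 next round, worth 0.96 × 90.3 = 86.688 now; the seller offers that and keeps 93.312.
Round 1 (the buyer proposes): the seller can get 93.312 next round, worth 0.65 × 93.312 = 60.6528 now, so the buyer offers 60.6528, keeping 119.3472.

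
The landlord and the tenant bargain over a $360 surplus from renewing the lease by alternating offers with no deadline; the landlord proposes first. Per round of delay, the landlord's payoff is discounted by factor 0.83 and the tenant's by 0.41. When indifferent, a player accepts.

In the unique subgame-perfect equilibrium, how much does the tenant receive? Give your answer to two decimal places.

In a stationary SPE each proposer offers the other exactly their discounted continuation value.
If the landlord keeps x when proposing and the tenant keeps y when proposing, then x = 360 − 0.41y and y = 360 − 0.83x.
Solving: x = 360(1 − 0.41) / (1 − 0.83·0.41) = 212.4 / 0.6597 ≈ 321.9645.
The tenant gets 360 − 321.9645 ≈ 38.0355.

38.04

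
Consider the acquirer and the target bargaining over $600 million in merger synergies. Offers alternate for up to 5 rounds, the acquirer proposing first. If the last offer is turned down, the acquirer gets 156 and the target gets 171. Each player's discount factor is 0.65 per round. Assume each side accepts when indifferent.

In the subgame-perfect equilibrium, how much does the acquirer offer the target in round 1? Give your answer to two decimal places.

Round 5 (the acquirer proposes): the target gets 171 if talks fail, so the acquirer offers 171 and keeps 429.
Round 4 (the target proposes): the acquirer can get 429 next round, worth 0.65 × 429 = 278.85 now; the target offers that and keeps 321.15.
Round 3 (the acquirer proposes): the target can get 321.15 next round, worth 0.65 × 321.15 = 208.7475 now, so the acquirer offers 208.7475, keeping 391.2525.
Round 2 (the target proposes): the acquirer can get 391.2525 next round, worth 0.65 × 391.2525 = 254.314125 now; the target offers that and keeps 345.685875.
Round 1 (the acquirer proposes): the target can get 345.685875 next round, worth 0.65 × 345.685875 = 224.69581875 now; the acquirer offers that and keeps 375.30418125.

224.70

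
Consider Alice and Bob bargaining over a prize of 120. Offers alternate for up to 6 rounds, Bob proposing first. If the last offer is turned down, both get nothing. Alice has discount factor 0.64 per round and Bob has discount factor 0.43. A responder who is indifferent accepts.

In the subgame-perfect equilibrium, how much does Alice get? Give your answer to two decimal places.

61.64

Round 6 (Alice proposes): Bob will accept anything ≥ 0, so Alice offers 0 and keeps 120.
Round 5 (Bob proposes): Alice can get 120 next round, worth 0.64 × 120 = 76.8 now, so Bob offers 76.8, keeping 43.2.
Round 4 (Alice proposes): Bob can get 43.2 next round, worth 0.43 × 43.2 = 18.576 now, so Alice offers 18.576, keeping 101.424.
Round 3 (Bob proposes): Alice can get 101.424 next round, worth 0.64 × 101.424 = 64.91136 now; Bob offers that and keeps 55.08864.
Round 2 (Alice proposes): Bob can get 55.08864 next round, worth 0.43 × 55.08864 = 23.6881152 now, so Alice offers 23.6881152, keeping 96.3118848.
Round 1 (Bob proposes): Alice can get 96.3118848 next round, worth 0.64 × 96.3118848 = 61.639606272 now; Bob offers that and keeps 58.360393728.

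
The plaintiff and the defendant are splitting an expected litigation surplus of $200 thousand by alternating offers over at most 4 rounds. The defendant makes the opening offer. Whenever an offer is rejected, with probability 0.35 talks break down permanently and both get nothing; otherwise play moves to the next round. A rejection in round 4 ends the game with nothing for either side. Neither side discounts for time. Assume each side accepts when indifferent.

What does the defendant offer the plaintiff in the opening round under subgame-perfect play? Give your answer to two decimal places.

Round 4 (the plaintiff proposes): rejection yields 0 for the defendant; the plaintiff offers 0 and keeps 200.
Round 3 (the defendant proposes): rejecting gives the plaintiff an expected 0.65 × 200 = 130; the defendant offers that and keeps 70.
Round 2 (the plaintiff proposes): rejecting gives the defendant an expected 0.65 × 70 = 45.5; the plaintiff offers that and keeps 154.5.
Round 1 (the defendant proposes): rejecting gives the plaintiff an expected 0.65 × 154.5 = 100.425; the defendant offers that and keeps 99.575.

100.43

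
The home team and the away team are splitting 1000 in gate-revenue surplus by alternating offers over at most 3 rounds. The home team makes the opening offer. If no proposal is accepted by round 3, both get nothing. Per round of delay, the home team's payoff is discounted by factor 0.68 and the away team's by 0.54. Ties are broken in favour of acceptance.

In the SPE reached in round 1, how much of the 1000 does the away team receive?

Round 3 (the home team proposes): the away team will accept anything ≥ 0, so the home team offers 0 and keeps 1000.
Round 2 (the away team proposes): the home team can get 1000 next round, worth 0.68 × 1000 = 680 now. The away team offers 680 and keeps 1000 − 680 = 320.
Round 1 (the home team proposes): the away team can get 320 next round, worth 0.54 × 320 = 172.8 now, so the home team offers 172.8, keeping 827.2.

172.8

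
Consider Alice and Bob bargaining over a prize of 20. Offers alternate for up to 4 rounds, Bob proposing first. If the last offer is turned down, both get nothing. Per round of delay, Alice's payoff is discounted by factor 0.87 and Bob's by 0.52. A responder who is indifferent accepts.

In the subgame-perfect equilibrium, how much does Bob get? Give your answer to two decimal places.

Work backward from the last round.
Round 4 (Alice proposes): rejection yields 0 for Bob; Alice offers 0 and keeps 20.
Round 3 (Bob proposes): Alice can get 20 next round, worth 0.87 × 20 = 17.4 now. Bob offers 17.4 and keeps 20 − 17.4 = 2.6.
Round 2 (Alice proposes): Bob can get 2.6 next round, worth 0.52 × 2.6 = 1.352 now. Alice offers 1.352 and keeps 20 − 1.352 = 18.648.
Round 1 (Bob proposes): Alice can get 18.648 next round, worth 0.87 × 18.648 = 16.22376 now. Bob offers 16.22376 and keeps 20 − 16.22376 = 3.77624.

3.78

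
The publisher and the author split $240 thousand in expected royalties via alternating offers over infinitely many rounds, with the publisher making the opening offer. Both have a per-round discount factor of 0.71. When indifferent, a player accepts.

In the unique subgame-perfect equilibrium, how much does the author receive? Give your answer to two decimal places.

99.65

When the publisher proposes, the author accepts any offer worth at least 0.71 times what the author would get by proposing next round; and vice versa.
This gives x = 240 − 0.71y and y = 240 − 0.71x, where x and y are each side's share when it proposes.
Hence (1 − 0.71·0.71)x = 240(1 − 0.71), i.e. 0.4959·x = 69.6.
x ≈ 140.3509; the author's share is 240 − x ≈ 99.6491.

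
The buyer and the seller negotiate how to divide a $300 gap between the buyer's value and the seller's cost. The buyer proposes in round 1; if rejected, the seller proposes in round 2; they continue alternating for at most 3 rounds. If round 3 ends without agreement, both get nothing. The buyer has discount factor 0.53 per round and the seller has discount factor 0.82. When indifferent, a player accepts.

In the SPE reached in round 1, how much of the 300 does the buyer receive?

184.38

Round 3 (the buyer proposes): the seller will accept anything ≥ 0, so the buyer offers 0 and keeps 300.
Round 2 (the seller proposes): the buyer can get 300 next round, worth 0.53 × 300 = 159 now, so the seller offers 159, keeping 141.
Round 1 (the buyer proposes): the seller can get 141 next round, worth 0.82 × 141 = 115.62 now. The buyer offers 115.62 and keeps 300 − 115.62 = 184.38.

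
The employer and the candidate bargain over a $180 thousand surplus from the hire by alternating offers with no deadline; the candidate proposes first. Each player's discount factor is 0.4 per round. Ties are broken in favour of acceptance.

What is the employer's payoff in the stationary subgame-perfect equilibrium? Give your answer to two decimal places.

51.43

In a stationary SPE each proposer offers the other exactly their discounted continuation value.
If the candidate keeps x when proposing and the employer keeps y when proposing, then x = 180 − 0.4y and y = 180 − 0.4x.
Solving: x = 180(1 − 0.4) / (1 − 0.4·0.4) = 108 / 0.84 ≈ 128.5714.
The employer gets 180 − 128.5714 ≈ 51.4286.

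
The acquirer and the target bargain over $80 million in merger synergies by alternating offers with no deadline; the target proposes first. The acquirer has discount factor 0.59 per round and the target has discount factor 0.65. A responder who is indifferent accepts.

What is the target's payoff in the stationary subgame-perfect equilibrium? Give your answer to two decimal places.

In a stationary SPE each proposer offers the other exactly their discounted continuation value.
If the target keeps x when proposing and the acquirer keeps y when proposing, then x = 80 − 0.59y and y = 80 − 0.65x.
Solving: x = 80(1 − 0.59) / (1 − 0.65·0.59) = 32.8 / 0.6165 ≈ 53.2036.
The acquirer gets 80 − 53.2036 ≈ 26.7964.

53.20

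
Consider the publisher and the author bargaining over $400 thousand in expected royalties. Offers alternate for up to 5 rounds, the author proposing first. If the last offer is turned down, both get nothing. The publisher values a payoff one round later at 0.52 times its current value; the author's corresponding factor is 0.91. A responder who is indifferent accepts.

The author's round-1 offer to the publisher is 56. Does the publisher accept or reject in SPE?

Accept

Work out the publisher's continuation value if the offer is rejected.
Round 5 (the author proposes): the publisher will accept anything ≥ 0, so the author offers 0 and keeps 400.
Round 4 (the publisher proposes): the author can get 400 next round, worth 0.91 × 400 = 364 now, so the publisher offers 364, keeping 36.
Round 3 (the author proposes): the publisher can get 36 next round, worth 0.52 × 36 = 18.72 now, so the author offers 18.72, keeping 381.28.
Round 2 (the publisher proposes): the author can get 381.28 next round, worth 0.91 × 381.28 = 346.9648 now, so the publisher offers 346.9648, keeping 53.0352.
So by rejecting in round 1, the publisher gets 53.0352 next round, worth 0.52 × 53.0352 = 27.578304 now.
Offer 56 ≥ 27.578304, so the publisher accepts.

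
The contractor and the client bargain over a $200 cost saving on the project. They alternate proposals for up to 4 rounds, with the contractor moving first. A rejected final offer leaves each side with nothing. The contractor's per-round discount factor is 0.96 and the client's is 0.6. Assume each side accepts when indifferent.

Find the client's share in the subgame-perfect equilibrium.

73.92

Work backward from the last round.
Round 4 (the client proposes): the contractor will accept anything ≥ 0, so the client offers 0 and keeps 200.
Round 3 (the contractor proposes): the client can get 200 next round, worth 0.6 × 200 = 120 now, so the contractor offers 120, keeping 80.
Round 2 (the client proposes): the contractor can get 80 next round, worth 0.96 × 80 = 76.8 now. The client offers 76.8 and keeps 200 − 76.8 = 123.2.
Round 1 (the contractor proposes): the client can get 123.2 next round, worth 0.6 × 123.2 = 73.92 now. The contractor offers 73.92 and keeps 200 − 73.92 = 126.08.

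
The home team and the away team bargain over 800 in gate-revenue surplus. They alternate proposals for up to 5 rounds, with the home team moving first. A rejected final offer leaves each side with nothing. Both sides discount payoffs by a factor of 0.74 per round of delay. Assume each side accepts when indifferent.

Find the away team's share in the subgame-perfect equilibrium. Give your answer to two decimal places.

Solve by backward induction from round 5.
Round 5 (the home team proposes): rejection yields 0 for the away team; the home team offers 0 and keeps 800.
Round 4 (the away team proposes): the home team can get 800 next round, worth 0.74 × 800 = 592 now, so the away team offers 592, keeping 208.
Round 3 (the home team proposes): the away team can get 208 next round, worth 0.74 × 208 = 153.92 now, so the home team offers 153.92, keeping 646.08.
Round 2 (the away team proposes): the home team can get 646.08 next round, worth 0.74 × 646.08 = 478.0992 now; the away team offers that and keeps 321.9008.
Round 1 (the home team proposes): the away team can get 321.9008 next round, worth 0.74 × 321.9008 = 238.206592 now, so the home team offers 238.206592, keeping 561.793408.

238.21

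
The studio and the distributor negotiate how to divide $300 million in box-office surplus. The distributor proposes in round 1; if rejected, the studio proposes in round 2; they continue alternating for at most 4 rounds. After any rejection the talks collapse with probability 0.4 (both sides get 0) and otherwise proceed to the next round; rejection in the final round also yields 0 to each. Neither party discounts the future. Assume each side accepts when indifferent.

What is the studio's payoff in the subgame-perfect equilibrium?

136.8

By backward induction:
Round 4 (the studio proposes): rejection yields 0 for the distributor; the studio offers 0 and keeps 300.
Round 3 (the distributor proposes): rejecting gives the studio an expected 0.6 × 300 = 180. The distributor offers 180 and keeps 300 − 180 = 120.
Round 2 (the studio proposes): rejecting gives the distributor an expected 0.6 × 120 = 72. The studio offers 72 and keeps 300 − 72 = 228.
Round 1 (the distributor proposes): rejecting gives the studio an expected 0.6 × 228 = 136.8; the distributor offers that and keeps 163.2.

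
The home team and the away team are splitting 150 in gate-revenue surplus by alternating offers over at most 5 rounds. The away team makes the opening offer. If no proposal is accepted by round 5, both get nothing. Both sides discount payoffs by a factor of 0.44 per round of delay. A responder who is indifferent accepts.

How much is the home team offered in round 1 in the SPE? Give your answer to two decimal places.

44.12

Work backward from the last round.
Round 5 (the away team proposes): rejection yields 0 for the home team; the away team offers 0 and keeps 150.
Round 4 (the home team proposes): the away team can get 150 next round, worth 0.44 × 150 = 66 now; the home team offers that and keeps 84.
Round 3 (the away team proposes): the home team can get 84 next round, worth 0.44 × 84 = 36.96 now; the away team offers that and keeps 113.04.
Round 2 (the home team proposes): the away team can get 113.04 next round, worth 0.44 × 113.04 = 49.7376 now. The home team offers 49.7376 and keeps 150 − 49.7376 = 100.2624.
Round 1 (the away team proposes): the home team can get 100.2624 next round, worth 0.44 × 100.2624 = 44.115456 now, so the away team offers 44.115456, keeping 105.884544.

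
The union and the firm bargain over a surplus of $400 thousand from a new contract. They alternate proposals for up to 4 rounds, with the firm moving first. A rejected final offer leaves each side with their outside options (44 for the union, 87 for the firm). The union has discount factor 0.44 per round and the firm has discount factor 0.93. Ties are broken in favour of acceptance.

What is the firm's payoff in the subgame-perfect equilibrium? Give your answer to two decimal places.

Work backward from the last round.
Round 4 (the union proposes): the firm gets 87 if talks fail, so the union offers 87 and keeps 313.
Round 3 (the firm proposes): the union can get 313 next round, worth 0.44 × 313 = 137.72 now; the firm offers that and keeps 262.28.
Round 2 (the union proposes): the firm can get 262.28 next round, worth 0.93 × 262.28 = 243.9204 now; the union offers that and keeps 156.0796.
Round 1 (the firm proposes): the union can get 156.0796 next round, worth 0.44 × 156.0796 = 68.675024 now; the firm offers that and keeps 331.324976.

331.32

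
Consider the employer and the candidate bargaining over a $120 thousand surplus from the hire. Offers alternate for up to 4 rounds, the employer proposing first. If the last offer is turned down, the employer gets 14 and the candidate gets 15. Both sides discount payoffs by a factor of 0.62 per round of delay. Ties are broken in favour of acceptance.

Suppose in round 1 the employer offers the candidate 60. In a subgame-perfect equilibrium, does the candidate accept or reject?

Accept

Round 4 (the candidate proposes): the employer gets 14 if talks fail, so the candidate offers 14 and keeps 106.
Round 3 (the employer proposes): the candidate can get 106 next round, worth 0.62 × 106 = 65.72 now. The employer offers 65.72 and keeps 120 − 65.72 = 54.28.
Round 2 (the candidate proposes): the employer can get 54.28 next round, worth 0.62 × 54.28 = 33.6536 now, so the candidate offers 33.6536, keeping 86.3464.
So by rejecting in round 1, the candidate gets 86.3464 next round, worth 0.62 × 86.3464 = 53.534768 now.
Offer 60 ≥ 53.534768, so the candidate accepts.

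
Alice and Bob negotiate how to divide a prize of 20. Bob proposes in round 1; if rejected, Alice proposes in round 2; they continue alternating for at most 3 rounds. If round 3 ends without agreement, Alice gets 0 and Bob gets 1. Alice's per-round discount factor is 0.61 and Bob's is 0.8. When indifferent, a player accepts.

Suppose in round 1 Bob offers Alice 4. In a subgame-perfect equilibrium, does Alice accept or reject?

Accept

Work out Alice's continuation value if the offer is rejected.
Round 3 (Bob proposes): Alice will accept anything ≥ 0, so Bob offers 0 and keeps 20.
Round 2 (Alice proposes): Bob can get 20 next round, worth 0.8 × 20 = 16 now, so Alice offers 16, keeping 4.
So by rejecting in round 1, Alice gets 4 next round, worth 0.61 × 4 = 2.44 now.
Offer 4 ≥ 2.44, so Alice accepts.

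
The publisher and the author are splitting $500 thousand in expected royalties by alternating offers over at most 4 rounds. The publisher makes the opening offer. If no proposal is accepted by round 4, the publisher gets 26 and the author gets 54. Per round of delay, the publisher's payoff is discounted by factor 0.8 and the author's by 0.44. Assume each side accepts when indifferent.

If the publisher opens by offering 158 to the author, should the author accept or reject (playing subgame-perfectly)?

Accept

Round 4 (the author proposes): the publisher gets 26 if talks fail, so the author offers 26 and keeps 474.
Round 3 (the publisher proposes): the author can get 474 next round, worth 0.44 × 474 = 208.56 now. The publisher offers 208.56 and keeps 500 − 208.56 = 291.44.
Round 2 (the author proposes): the publisher can get 291.44 next round, worth 0.8 × 291.44 = 233.152 now. The author offers 233.152 and keeps 500 − 233.152 = 266.848.
So by rejecting in round 1, the author gets 266.848 next round, worth 0.44 × 266.848 = 117.41312 now.
Offer 158 ≥ 117.41312, so the author accepts.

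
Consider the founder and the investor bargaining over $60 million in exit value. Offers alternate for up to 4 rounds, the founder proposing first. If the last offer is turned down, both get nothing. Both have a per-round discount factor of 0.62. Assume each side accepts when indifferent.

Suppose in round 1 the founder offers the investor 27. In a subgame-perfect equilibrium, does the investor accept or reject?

Work out the investor's continuation value if the offer is rejected.
Round 4 (the investor proposes): rejection yields 0 for the founder; the investor offers 0 and keeps 60.
Round 3 (the founder proposes): the investor can get 60 next round, worth 0.62 × 60 = 37.2 now. The founder offers 37.2 and keeps 60 − 37.2 = 22.8.
Round 2 (the investor proposes): the founder can get 22.8 next round, worth 0.62 × 22.8 = 14.136 now; the investor offers that and keeps 45.864.
So by rejecting in round 1, the investor gets 45.864 next round, worth 0.62 × 45.864 = 28.43568 now.
Offer 27 < 28.43568, so the investor rejects.

Reject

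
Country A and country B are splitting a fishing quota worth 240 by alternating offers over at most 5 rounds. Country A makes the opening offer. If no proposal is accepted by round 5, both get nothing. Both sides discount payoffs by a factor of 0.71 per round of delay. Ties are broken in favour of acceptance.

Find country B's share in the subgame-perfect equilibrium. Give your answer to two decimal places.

Round 5 (country A proposes): country B will accept anything ≥ 0, so country A offers 0 and keeps 240.
Round 4 (country B proposes): country A can get 240 next round, worth 0.71 × 240 = 170.4 now; country B offers that and keeps 69.6.
Round 3 (country A proposes): country B can get 69.6 next round, worth 0.71 × 69.6 = 49.416 now, so country A offers 49.416, keeping 190.584.
Round 2 (country B proposes): country A can get 190.584 next round, worth 0.71 × 190.584 = 135.31464 now; country B offers that and keeps 104.68536.
Round 1 (country A proposes): country B can get 104.68536 next round, worth 0.71 × 104.68536 = 74.3266056 now. Country A offers 74.3266056 and keeps 240 − 74.3266056 = 165.6733944.

74.33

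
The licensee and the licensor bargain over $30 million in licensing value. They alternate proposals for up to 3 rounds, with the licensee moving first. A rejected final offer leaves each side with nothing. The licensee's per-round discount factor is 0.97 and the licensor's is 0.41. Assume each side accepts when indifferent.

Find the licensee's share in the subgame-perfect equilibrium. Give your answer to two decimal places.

Round 3 (the licensee proposes): the licensor will accept anything ≥ 0, so the licensee offers 0 and keeps 30.
Round 2 (the licensor proposes): the licensee can get 30 next round, worth 0.97 × 30 = 29.1 now. The licensor offers 29.1 and keeps 30 − 29.1 = 0.9.
Round 1 (the licensee proposes): the licensor can get 0.9 next round, worth 0.41 × 0.9 = 0.369 now. The licensee offers 0.369 and keeps 30 − 0.369 = 29.631.

29.63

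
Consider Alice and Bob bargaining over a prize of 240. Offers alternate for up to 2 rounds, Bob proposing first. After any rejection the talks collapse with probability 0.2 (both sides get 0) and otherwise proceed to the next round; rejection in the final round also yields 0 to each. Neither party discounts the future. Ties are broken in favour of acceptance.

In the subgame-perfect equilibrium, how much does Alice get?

Round 2 (Alice proposes): Bob will accept anything ≥ 0, so Alice offers 0 and keeps 240.
Round 1 (Bob proposes): rejecting gives Alice an expected 0.8 × 240 = 192. Bob offers 192 and keeps 240 − 192 = 48.

192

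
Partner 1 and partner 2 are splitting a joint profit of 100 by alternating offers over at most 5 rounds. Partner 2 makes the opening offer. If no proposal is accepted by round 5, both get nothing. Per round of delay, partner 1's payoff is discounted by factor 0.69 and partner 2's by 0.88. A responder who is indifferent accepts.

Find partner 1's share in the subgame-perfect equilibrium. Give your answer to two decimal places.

13.31

By backward induction:
Round 5 (partner 2 proposes): partner 1 will accept anything ≥ 0, so partner 2 offers 0 and keeps 100.
Round 4 (partner 1 proposes): partner 2 can get 100 next round, worth 0.88 × 100 = 88 now, so partner 1 offers 88, keeping 12.
Round 3 (partner 2 proposes): partner 1 can get 12 next round, worth 0.69 × 12 = 8.28 now. Partner 2 offers 8.28 and keeps 100 − 8.28 = 91.72.
Round 2 (partner 1 proposes): partner 2 can get 91.72 next round, worth 0.88 × 91.72 = 80.7136 now, so partner 1 offers 80.7136, keeping 19.2864.
Round 1 (partner 2 proposes): partner 1 can get 19.2864 next round, worth 0.69 × 19.2864 = 13.307616 now. Partner 2 offers 13.307616 and keeps 100 − 13.307616 = 86.692384.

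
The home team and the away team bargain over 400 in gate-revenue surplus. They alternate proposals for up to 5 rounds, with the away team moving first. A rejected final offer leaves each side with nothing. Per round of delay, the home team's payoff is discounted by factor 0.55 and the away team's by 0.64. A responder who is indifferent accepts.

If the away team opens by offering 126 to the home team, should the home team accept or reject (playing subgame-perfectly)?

Round 5 (the away team proposes): rejection yields 0 for the home team; the away team offers 0 and keeps 400.
Round 4 (the home team proposes): the away team can get 400 next round, worth 0.64 × 400 = 256 now. The home team offers 256 and keeps 400 − 256 = 144.
Round 3 (the away team proposes): the home team can get 144 next round, worth 0.55 × 144 = 79.2 now, so the away team offers 79.2, keeping 320.8.
Round 2 (the home team proposes): the away team can get 320.8 next round, worth 0.64 × 320.8 = 205.312 now; the home team offers that and keeps 194.688.
So by rejecting in round 1, the home team gets 194.688 next round, worth 0.55 × 194.688 = 107.0784 now.
Offer 126 ≥ 107.0784, so the home team accepts.

Accept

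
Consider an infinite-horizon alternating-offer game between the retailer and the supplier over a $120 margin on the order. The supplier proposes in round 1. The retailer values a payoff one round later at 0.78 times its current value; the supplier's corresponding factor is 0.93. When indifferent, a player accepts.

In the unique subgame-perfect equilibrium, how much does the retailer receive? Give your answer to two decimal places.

Let x be the supplier's share when the supplier proposes and y be the retailer's share when the retailer proposes.
The retailer accepts iff offered ≥ 0.78·y, so x = 120 − 0.78y. Symmetrically y = 120 − 0.93x.
Substituting: x = 120 − 0.78(120 − 0.93x), giving x(1 − 0.93·0.78) = 120(1 − 0.78).
So x = 120 × 0.22 / 0.2746 ≈ 96.1398, and the retailer receives 120 − x ≈ 23.8602.

23.86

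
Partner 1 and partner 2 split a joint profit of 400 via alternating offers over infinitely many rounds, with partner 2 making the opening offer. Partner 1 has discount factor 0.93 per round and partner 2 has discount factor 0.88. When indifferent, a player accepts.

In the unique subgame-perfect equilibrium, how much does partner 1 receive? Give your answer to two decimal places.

245.81

Let x be partner 2's share when partner 2 proposes and y be partner 1's share when partner 1 proposes.
Partner 1 accepts iff offered ≥ 0.93·y, so x = 400 − 0.93y. Symmetrically y = 400 − 0.88x.
Substituting: x = 400 − 0.93(400 − 0.88x), giving x(1 − 0.88·0.93) = 400(1 − 0.93).
So x = 400 × 0.07 / 0.1816 ≈ 154.1850, and partner 1 receives 400 − x ≈ 245.8150.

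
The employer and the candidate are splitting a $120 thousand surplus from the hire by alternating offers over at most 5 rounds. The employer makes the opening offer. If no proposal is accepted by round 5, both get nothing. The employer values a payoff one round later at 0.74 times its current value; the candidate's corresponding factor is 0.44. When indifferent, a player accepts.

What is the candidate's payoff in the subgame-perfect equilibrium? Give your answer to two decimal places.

By backward induction:
Round 5 (the employer proposes): rejection yields 0 for the candidate; the employer offers 0 and keeps 120.
Round 4 (the candidate proposes): the employer can get 120 next round, worth 0.74 × 120 = 88.8 now; the candidate offers that and keeps 31.2.
Round 3 (the employer proposes): the candidate can get 31.2 next round, worth 0.44 × 31.2 = 13.728 now, so the employer offers 13.728, keeping 106.272.
Round 2 (the candidate proposes): the employer can get 106.272 next round, worth 0.74 × 106.272 = 78.64128 now, so the candidate offers 78.64128, keeping 41.35872.
Round 1 (the employer proposes): the candidate can get 41.35872 next round, worth 0.44 × 41.35872 = 18.1978368 now. The employer offers 18.1978368 and keeps 120 − 18.1978368 = 101.8021632.

18.20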